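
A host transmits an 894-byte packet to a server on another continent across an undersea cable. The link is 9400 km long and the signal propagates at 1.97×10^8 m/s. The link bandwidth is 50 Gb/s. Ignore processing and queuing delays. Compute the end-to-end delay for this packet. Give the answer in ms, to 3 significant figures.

L = 894 × 8 = 7152 bits.
Transmission delay = L/R = 7152 / 50000000000 = 0.00014304 ms.
Propagation delay = d/s = 9400000 m / 197000000 m/s = 47.7157 ms.
Total = 47.7 ms.

47.7 ms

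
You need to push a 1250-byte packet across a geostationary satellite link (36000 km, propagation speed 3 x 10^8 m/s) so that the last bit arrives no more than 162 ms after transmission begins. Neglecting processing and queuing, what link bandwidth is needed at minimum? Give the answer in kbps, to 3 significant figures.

238 kbps

L = 10000 bits.
Propagation delay = 36000000 / 300000000 = 120 ms.
Transmission budget = 162 − 120 = 42 ms.
R ≥ L / t_tx = 10000 bits / 0.042 s = 238 kbps.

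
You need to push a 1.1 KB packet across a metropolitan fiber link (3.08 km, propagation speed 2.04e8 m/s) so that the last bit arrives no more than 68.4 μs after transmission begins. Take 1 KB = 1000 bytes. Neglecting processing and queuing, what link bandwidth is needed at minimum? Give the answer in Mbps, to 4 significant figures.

L = 8800 bits.
Propagation delay = 3080 / 204000000 = 15.098 μs.
Transmission budget = 68.4 − 15.098 = 53.302 μs.
R ≥ L / t_tx = 8800 bits / 5.3302e-05 s = 165.1 Mbps.

165.1 Mbps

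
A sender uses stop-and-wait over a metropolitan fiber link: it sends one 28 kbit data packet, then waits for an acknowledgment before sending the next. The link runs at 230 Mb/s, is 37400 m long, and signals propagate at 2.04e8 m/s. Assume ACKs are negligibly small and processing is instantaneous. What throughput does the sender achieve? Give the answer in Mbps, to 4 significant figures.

57.33 Mbps

t_tx = L/R = 28000/230000000 = 0.000121739 s.
t_prop = 37400/204000000 = 0.000183333 s; RTT = 0.000366667 s.
Cycle = t_tx + RTT = 0.000488406 s.
Throughput = L / cycle = 28000 / 0.000488406 = 57.33 Mbps.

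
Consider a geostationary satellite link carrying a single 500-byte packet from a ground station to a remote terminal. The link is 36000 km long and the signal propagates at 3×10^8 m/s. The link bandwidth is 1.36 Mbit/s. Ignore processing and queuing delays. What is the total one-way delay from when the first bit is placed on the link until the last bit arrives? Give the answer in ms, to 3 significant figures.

L = 500 × 8 = 4000 bits.
Transmission delay = L/R = 4000 / 1360000 = 2.94118 ms.
Propagation delay = d/s = 36000000 m / 300000000 m/s = 120 ms.
Total = 123 ms.

123 ms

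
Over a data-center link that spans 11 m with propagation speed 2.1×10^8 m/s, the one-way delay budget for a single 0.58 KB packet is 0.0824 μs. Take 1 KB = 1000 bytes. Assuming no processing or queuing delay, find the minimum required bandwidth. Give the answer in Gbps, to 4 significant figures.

L = 4640 bits.
Propagation delay = 11 / 210000000 = 0.052381 μs.
Transmission budget = 0.0824 − 0.052381 = 0.030019 μs.
R ≥ L / t_tx = 4640 bits / 3.0019e-08 s = 154.6 Gbps.

154.6 Gbps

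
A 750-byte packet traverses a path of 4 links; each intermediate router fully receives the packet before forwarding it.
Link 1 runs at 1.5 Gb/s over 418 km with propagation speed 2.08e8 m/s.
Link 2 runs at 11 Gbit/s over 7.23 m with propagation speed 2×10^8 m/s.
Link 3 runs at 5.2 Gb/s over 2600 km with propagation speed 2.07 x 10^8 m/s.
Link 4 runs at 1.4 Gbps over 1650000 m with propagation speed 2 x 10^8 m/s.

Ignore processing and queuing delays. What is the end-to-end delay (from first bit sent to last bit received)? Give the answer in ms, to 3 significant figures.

22.8 ms

L = 750 × 8 = 6000 bits.
Transmission delays (L/R per hop): 0.004, 0.000545455, 0.00115385, 0.00428571 ms; sum = 0.00998501 ms.
Propagation delays (d/s per hop): 2.00962, 3.615e-05, 12.5604, 8.25 ms; sum = 22.82 ms.
End-to-end = 22.8 ms.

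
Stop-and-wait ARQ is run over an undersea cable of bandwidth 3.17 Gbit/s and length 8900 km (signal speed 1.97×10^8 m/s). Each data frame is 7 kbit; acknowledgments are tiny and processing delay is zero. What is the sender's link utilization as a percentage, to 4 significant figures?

0.002444 %

t_tx = L/R = 7000/3170000000 = 2.2082e-06 s.
t_prop = 8900000/197000000 = 0.0451777 s; RTT = 0.0903553 s.
Cycle = t_tx + RTT = 0.0903575 s.
Utilization = t_tx / cycle = 2.2082e-06/0.0903575 = 0.002444 %.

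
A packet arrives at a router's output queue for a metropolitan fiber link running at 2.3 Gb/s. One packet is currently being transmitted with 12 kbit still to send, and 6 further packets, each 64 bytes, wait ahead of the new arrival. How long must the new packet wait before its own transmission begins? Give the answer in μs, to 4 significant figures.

6.553 μs

Each queued packet: L/R = 512/2300000000 = 0.222609 μs.
6 queued → 1.33565 μs.
Plus remaining 12000 bits of current packet: 5.21739 μs.
Queuing delay = 6.553 μs.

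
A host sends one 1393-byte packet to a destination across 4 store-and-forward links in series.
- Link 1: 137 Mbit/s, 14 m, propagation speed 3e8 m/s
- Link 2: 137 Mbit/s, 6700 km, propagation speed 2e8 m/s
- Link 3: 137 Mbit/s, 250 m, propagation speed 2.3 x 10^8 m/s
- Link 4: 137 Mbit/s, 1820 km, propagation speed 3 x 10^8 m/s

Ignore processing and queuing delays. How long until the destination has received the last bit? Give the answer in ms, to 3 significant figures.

39.9 ms

L = 1393 × 8 = 11144 bits.
Transmission delay per hop = L/R = 11144/137000000 = 0.0813431 ms; 4 hops → 0.325372 ms.
Propagation delays (d/s per hop): 4.66667e-05, 33.5, 0.00108696, 6.06667 ms; sum = 39.5678 ms.
End-to-end = 39.9 ms.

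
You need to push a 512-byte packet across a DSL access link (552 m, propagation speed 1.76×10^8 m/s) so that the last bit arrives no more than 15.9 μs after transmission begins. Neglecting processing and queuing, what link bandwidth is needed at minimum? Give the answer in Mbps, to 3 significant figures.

321 Mbps

L = 4096 bits.
Propagation delay = 552 / 176000000 = 3.13636 μs.
Transmission budget = 15.9 − 3.13636 = 12.7636 μs.
R ≥ L / t_tx = 4096 bits / 1.27636e-05 s = 321 Mbps.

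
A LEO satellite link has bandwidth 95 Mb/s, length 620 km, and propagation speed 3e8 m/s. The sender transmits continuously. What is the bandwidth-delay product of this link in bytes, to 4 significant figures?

Propagation delay = 620000 / 300000000 = 0.00206667 s.
BDP = R × t_prop = 95000000 × 0.00206667 = 196333 bits.
In bytes: 196333/8 = 24540 bytes.

24540 bytes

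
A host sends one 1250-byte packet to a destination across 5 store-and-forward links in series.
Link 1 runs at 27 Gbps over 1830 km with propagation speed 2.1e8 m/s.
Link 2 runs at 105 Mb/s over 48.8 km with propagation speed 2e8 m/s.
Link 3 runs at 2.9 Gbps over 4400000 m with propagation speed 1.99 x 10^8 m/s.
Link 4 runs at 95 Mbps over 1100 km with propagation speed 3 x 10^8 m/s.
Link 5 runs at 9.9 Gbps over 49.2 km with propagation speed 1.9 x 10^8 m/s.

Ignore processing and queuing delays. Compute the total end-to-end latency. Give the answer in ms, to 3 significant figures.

35.2 ms

L = 1250 × 8 = 10000 bits.
Transmission delays (L/R per hop): 0.00037037, 0.0952381, 0.00344828, 0.105263, 0.0010101 ms; sum = 0.20533 ms.
Propagation delays (d/s per hop): 8.71429, 0.244, 22.1106, 3.66667, 0.258947 ms; sum = 34.9945 ms.
End-to-end = 35.2 ms.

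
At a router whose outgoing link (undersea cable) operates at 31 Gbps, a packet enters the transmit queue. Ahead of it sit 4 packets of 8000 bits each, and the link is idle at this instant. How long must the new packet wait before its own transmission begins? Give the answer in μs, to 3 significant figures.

Each queued packet: L/R = 8000/31000000000 = 0.258065 μs.
4 queued → 1.03226 μs.
Queuing delay = 1.03 μs.

1.03 μs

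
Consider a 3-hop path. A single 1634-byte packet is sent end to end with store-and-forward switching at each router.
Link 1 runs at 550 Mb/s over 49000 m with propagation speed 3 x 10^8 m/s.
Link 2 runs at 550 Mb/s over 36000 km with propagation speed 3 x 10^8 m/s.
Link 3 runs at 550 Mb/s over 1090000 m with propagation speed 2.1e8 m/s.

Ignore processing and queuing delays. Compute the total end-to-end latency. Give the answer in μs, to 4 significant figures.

L = 1634 × 8 = 13072 bits.
Transmission delay per hop = L/R = 13072/550000000 = 23.7673 μs; 3 hops → 71.3018 μs.
Propagation delays (d/s per hop): 163.333, 120000, 5190.48 μs; sum = 125354 μs.
End-to-end = 125400 μs.

125400 μs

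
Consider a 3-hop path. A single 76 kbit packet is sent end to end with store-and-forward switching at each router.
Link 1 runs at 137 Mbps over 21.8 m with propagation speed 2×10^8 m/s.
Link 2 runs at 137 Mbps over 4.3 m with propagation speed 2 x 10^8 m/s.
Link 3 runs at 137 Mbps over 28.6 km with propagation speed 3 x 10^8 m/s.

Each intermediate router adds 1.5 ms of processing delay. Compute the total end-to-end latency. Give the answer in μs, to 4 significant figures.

4760 μs

L = 76000 bits.
Transmission delay per hop = L/R = 76000/137000000 = 554.745 μs; 3 hops → 1664.23 μs.
Propagation delays (d/s per hop): 0.109, 0.0215, 95.3333 μs; sum = 95.4638 μs.
Processing at 2 router(s): 2 × 1.5 ms = 3000 μs.
End-to-end = 4760 μs.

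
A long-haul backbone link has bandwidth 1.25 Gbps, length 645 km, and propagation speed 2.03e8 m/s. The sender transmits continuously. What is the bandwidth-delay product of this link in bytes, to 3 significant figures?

Propagation delay = 645000 / 2.03e+08 = 0.00317734 s.
BDP = R × t_prop = 1250000000 × 0.00317734 = 3971670 bits.
In bytes: 3971670/8 = 496000 bytes.

496000 bytes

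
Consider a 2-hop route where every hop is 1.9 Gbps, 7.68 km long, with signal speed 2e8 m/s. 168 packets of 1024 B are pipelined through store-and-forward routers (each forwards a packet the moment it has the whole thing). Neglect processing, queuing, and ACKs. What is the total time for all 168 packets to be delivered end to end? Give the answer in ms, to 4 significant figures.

Per-hop transmission t_tx = L/R = 8192/1900000000 = 0.00431158 ms.
Per-hop propagation t_prop = 7680/200000000 = 0.0384 ms.
Pipeline fill: first packet needs 2·t_tx to clear all hops; remaining 167 packets each add one t_tx.
Total = (2+168-1)·t_tx + 2·t_prop = 169·0.00431158 + 2·0.0384 = 0.8055 ms.

0.8055 ms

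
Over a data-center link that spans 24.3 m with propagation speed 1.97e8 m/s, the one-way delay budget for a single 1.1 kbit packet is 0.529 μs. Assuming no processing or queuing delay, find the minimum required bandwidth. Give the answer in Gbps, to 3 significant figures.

Propagation delay = 24.3 / 197000000 = 0.12335 μs.
Transmission budget = 0.529 − 0.12335 = 0.40565 μs.
R ≥ L / t_tx = 1100 bits / 4.0565e-07 s = 2.71 Gbps.

2.71 Gbps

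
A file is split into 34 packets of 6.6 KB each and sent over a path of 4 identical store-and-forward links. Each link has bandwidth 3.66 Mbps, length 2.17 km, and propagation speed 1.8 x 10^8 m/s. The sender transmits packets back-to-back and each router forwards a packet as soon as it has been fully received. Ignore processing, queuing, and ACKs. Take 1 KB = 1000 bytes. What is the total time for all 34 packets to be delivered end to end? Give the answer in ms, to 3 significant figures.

534 ms

Per-hop transmission t_tx = L/R = 52800/3660000 = 14.4262 ms.
Per-hop propagation t_prop = 2170/180000000 = 0.0120556 ms.
Pipeline fill: first packet needs 4·t_tx to clear all hops; remaining 33 packets each add one t_tx.
Total = (4+34-1)·t_tx + 4·t_prop = 37·14.4262 + 4·0.0120556 = 534 ms.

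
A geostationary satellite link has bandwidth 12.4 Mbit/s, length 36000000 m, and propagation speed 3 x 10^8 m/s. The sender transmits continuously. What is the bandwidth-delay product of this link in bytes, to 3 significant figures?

186000 bytes

Propagation delay = 36000000 / 300000000 = 0.12 s.
BDP = R × t_prop = 12400000 × 0.12 = 1488000 bits.
In bytes: 1488000/8 = 186000 bytes.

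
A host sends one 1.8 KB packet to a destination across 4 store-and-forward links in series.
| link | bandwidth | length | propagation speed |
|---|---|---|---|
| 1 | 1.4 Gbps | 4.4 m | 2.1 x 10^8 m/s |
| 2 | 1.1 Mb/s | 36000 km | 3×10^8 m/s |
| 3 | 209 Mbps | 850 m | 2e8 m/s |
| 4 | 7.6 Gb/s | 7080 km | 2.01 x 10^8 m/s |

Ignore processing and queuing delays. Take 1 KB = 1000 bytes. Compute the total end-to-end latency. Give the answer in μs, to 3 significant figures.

L = 14400 bits.
Transmission delays (L/R per hop): 10.2857, 13090.9, 68.8995, 1.89474 μs; sum = 13172 μs.
Propagation delays (d/s per hop): 0.0209524, 120000, 4.25, 35223.9 μs; sum = 155228 μs.
End-to-end = 168000 μs.

168000 μs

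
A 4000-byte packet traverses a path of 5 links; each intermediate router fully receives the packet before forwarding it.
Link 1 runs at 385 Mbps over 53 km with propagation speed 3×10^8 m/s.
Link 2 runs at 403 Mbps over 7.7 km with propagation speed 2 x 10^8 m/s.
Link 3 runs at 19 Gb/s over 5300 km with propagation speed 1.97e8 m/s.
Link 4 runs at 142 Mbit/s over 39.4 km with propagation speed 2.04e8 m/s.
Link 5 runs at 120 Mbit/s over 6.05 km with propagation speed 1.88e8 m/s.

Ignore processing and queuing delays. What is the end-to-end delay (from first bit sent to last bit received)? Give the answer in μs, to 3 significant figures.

L = 4000 × 8 = 32000 bits.
Transmission delays (L/R per hop): 83.1169, 79.4045, 1.68421, 225.352, 266.667 μs; sum = 656.224 μs.
Propagation delays (d/s per hop): 176.667, 38.5, 26903.6, 193.137, 32.1809 μs; sum = 27344 μs.
End-to-end = 28000 μs.

28000 μs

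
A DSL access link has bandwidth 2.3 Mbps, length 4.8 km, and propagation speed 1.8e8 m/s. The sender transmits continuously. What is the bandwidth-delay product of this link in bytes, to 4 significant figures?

7.667 bytes

Propagation delay = 4800 / 180000000 = 2.66667e-05 s.
BDP = R × t_prop = 2300000 × 2.66667e-05 = 61.3333 bits.
In bytes: 61.3333/8 = 7.667 bytes.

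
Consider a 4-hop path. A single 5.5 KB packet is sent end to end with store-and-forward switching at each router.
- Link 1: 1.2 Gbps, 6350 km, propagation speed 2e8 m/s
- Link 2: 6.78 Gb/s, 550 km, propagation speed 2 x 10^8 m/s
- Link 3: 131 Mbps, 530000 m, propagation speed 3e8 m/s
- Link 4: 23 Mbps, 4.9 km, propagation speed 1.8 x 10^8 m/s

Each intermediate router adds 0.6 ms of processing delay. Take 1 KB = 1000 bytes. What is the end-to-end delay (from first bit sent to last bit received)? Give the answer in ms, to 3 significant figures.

L = 44000 bits.
Transmission delays (L/R per hop): 0.0366667, 0.00648968, 0.335878, 1.91304 ms; sum = 2.29208 ms.
Propagation delays (d/s per hop): 31.75, 2.75, 1.76667, 0.0272222 ms; sum = 36.2939 ms.
Processing at 3 router(s): 3 × 0.6 ms = 1.8 ms.
End-to-end = 40.4 ms.

40.4 ms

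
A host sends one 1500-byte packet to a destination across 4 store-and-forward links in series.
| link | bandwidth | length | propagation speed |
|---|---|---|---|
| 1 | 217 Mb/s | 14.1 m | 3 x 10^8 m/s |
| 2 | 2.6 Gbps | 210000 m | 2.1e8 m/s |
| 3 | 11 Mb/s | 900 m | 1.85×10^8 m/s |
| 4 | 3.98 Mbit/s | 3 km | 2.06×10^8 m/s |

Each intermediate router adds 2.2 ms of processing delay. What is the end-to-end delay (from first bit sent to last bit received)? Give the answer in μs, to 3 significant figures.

L = 1500 × 8 = 12000 bits.
Transmission delays (L/R per hop): 55.2995, 4.61538, 1090.91, 3015.08 μs; sum = 4165.9 μs.
Propagation delays (d/s per hop): 0.047, 1000, 4.86486, 14.5631 μs; sum = 1019.47 μs.
Processing at 3 router(s): 3 × 2.2 ms = 6600 μs.
End-to-end = 11800 μs.

11800 μs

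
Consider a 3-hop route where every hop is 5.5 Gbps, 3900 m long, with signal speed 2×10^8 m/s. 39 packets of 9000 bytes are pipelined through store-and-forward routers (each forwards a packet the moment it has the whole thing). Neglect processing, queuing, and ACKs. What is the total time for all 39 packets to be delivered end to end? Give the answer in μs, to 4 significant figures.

595.2 μs

Per-hop transmission t_tx = L/R = 72000/5500000000 = 13.0909 μs.
Per-hop propagation t_prop = 3900/200000000 = 19.5 μs.
Pipeline fill: first packet needs 3·t_tx to clear all hops; remaining 38 packets each add one t_tx.
Total = (3+39-1)·t_tx + 3·t_prop = 41·13.0909 + 3·19.5 = 595.2 μs.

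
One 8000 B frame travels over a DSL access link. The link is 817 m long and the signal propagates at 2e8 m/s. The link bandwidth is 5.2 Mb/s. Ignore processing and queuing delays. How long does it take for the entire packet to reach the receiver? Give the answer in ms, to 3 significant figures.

L = 8000 × 8 = 64000 bits.
Transmission delay = L/R = 64000 / 5200000 = 12.3077 ms.
Propagation delay = d/s = 817 m / 200000000 m/s = 0.004085 ms.
Total = 12.3 ms.

12.3 ms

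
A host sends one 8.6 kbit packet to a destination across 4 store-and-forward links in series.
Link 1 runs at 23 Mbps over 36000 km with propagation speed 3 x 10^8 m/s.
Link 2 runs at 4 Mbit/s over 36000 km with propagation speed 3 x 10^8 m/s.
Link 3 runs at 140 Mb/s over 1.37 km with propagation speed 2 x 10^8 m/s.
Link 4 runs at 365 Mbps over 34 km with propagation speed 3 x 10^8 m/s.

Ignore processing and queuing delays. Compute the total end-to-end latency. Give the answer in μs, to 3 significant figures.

243000 μs

L = 8600 bits.
Transmission delays (L/R per hop): 373.913, 2150, 61.4286, 23.5616 μs; sum = 2608.9 μs.
Propagation delays (d/s per hop): 120000, 120000, 6.85, 113.333 μs; sum = 240120 μs.
End-to-end = 243000 μs.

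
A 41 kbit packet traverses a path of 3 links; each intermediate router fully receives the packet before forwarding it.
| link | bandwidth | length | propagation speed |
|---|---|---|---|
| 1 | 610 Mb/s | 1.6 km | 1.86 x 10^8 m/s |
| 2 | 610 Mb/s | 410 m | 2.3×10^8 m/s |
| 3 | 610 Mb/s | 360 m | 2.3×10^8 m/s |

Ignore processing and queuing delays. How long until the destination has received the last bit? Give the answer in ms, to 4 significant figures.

0.2136 ms

L = 41000 bits.
Transmission delay per hop = L/R = 41000/610000000 = 0.0672131 ms; 3 hops → 0.201639 ms.
Propagation delays (d/s per hop): 0.00860215, 0.00178261, 0.00156522 ms; sum = 0.01195 ms.
End-to-end = 0.2136 ms.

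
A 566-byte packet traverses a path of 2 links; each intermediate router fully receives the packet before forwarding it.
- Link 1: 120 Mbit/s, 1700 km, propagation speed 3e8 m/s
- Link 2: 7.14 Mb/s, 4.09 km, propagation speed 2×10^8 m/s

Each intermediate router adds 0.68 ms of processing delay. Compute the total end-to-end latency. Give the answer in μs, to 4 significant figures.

L = 566 × 8 = 4528 bits.
Transmission delays (L/R per hop): 37.7333, 634.174 μs; sum = 671.907 μs.
Propagation delays (d/s per hop): 5666.67, 20.45 μs; sum = 5687.12 μs.
Processing at 1 router(s): 1 × 0.68 ms = 680 μs.
End-to-end = 7039 μs.

7039 μs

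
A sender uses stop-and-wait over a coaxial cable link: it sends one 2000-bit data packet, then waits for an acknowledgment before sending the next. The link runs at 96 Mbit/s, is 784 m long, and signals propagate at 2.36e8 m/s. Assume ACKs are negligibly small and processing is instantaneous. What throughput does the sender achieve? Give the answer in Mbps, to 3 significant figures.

72.8 Mbps

t_tx = L/R = 2000/96000000 = 2.08333e-05 s.
t_prop = 784/236000000 = 3.32203e-06 s; RTT = 6.64407e-06 s.
Cycle = t_tx + RTT = 2.74774e-05 s.
Throughput = L / cycle = 2000 / 2.74774e-05 = 72.8 Mbps.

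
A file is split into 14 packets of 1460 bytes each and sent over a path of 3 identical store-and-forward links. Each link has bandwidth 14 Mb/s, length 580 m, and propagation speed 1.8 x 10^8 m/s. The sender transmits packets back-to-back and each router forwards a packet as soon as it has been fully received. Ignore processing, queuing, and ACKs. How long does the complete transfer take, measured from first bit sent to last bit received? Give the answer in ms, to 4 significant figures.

13.36 ms

Per-hop transmission t_tx = L/R = 11680/14000000 = 0.834286 ms.
Per-hop propagation t_prop = 580/180000000 = 0.00322222 ms.
Pipeline fill: first packet needs 3·t_tx to clear all hops; remaining 13 packets each add one t_tx.
Total = (3+14-1)·t_tx + 3·t_prop = 16·0.834286 + 3·0.00322222 = 13.36 ms.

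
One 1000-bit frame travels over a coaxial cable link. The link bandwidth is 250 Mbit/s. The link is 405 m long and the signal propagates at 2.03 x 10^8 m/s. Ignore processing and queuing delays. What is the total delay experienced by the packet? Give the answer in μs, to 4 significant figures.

5.995 μs

Transmission delay = L/R = 1000 / 250000000 = 4 μs.
Propagation delay = d/s = 405 m / 2.03e+08 m/s = 1.99507 μs.
Total = 5.995 μs.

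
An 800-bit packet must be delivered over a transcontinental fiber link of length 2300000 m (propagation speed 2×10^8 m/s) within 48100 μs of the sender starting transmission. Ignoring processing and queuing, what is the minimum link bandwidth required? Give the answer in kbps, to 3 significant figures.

Propagation delay = 2300000 / 200000000 = 11500 μs.
Transmission budget = 48100 − 11500 = 36600 μs.
R ≥ L / t_tx = 800 bits / 0.0366 s = 21.9 kbps.

21.9 kbps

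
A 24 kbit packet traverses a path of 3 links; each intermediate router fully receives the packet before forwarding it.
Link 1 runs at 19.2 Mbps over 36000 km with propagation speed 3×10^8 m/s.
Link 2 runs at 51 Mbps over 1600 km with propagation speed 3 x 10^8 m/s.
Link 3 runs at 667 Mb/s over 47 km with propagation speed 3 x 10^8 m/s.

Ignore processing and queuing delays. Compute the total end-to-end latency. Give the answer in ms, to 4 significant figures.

127.2 ms

L = 24000 bits.
Transmission delays (L/R per hop): 1.25, 0.470588, 0.035982 ms; sum = 1.75657 ms.
Propagation delays (d/s per hop): 120, 5.33333, 0.156667 ms; sum = 125.49 ms.
End-to-end = 127.2 ms.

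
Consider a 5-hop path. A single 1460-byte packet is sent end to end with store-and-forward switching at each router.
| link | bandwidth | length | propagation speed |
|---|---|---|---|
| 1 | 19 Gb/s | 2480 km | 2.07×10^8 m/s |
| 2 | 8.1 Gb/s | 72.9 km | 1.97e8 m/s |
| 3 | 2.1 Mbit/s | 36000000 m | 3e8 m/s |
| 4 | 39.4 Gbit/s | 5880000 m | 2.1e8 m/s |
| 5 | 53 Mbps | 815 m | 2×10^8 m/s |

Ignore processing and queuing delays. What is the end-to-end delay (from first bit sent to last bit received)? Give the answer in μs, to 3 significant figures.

L = 1460 × 8 = 11680 bits.
Transmission delays (L/R per hop): 0.614737, 1.44198, 5561.9, 0.296447, 220.377 μs; sum = 5784.64 μs.
Propagation delays (d/s per hop): 11980.7, 370.051, 120000, 28000, 4.075 μs; sum = 160355 μs.
End-to-end = 166000 μs.

166000 μs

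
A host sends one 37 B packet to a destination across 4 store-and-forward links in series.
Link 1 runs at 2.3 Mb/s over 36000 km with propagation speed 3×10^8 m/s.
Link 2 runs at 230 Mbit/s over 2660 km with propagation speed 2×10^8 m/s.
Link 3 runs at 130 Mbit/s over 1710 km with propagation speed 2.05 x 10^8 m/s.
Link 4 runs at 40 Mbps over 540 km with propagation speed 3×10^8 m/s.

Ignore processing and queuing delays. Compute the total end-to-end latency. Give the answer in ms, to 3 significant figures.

L = 37 × 8 = 296 bits.
Transmission delays (L/R per hop): 0.128696, 0.00128696, 0.00227692, 0.0074 ms; sum = 0.13966 ms.
Propagation delays (d/s per hop): 120, 13.3, 8.34146, 1.8 ms; sum = 143.441 ms.
End-to-end = 144 ms.

144 ms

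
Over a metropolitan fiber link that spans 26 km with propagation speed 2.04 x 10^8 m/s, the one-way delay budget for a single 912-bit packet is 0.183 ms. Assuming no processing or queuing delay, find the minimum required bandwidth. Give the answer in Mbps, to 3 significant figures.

16.4 Mbps

Propagation delay = 26000 / 204000000 = 0.127451 ms.
Transmission budget = 0.183 − 0.127451 = 0.055549 ms.
R ≥ L / t_tx = 912 bits / 5.5549e-05 s = 16.4 Mbps.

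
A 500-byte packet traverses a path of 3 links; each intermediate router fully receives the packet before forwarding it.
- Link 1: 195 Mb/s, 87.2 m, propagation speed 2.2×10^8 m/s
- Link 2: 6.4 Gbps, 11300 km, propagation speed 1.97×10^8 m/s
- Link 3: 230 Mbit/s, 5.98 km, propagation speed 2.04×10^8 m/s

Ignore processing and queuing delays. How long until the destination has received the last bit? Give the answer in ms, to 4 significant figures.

57.43 ms

L = 500 × 8 = 4000 bits.
Transmission delays (L/R per hop): 0.0205128, 0.000625, 0.0173913 ms; sum = 0.0385291 ms.
Propagation delays (d/s per hop): 0.000396364, 57.3604, 0.0293137 ms; sum = 57.3901 ms.
End-to-end = 57.43 ms.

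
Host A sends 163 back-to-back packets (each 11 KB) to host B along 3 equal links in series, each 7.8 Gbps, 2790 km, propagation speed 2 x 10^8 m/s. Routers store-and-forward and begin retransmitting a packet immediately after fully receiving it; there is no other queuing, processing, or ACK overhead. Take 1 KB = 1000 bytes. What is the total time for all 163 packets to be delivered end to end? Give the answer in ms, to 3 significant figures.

Per-hop transmission t_tx = L/R = 88000/7800000000 = 0.0112821 ms.
Per-hop propagation t_prop = 2790000/200000000 = 13.95 ms.
Pipeline fill: first packet needs 3·t_tx to clear all hops; remaining 162 packets each add one t_tx.
Total = (3+163-1)·t_tx + 3·t_prop = 165·0.0112821 + 3·13.95 = 43.7 ms.

43.7 ms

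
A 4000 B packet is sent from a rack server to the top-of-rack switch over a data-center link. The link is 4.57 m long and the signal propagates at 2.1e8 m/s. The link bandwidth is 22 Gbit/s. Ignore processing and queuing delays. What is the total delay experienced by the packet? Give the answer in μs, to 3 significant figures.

L = 4000 × 8 = 32000 bits.
Transmission delay = L/R = 32000 / 22000000000 = 1.45455 μs.
Propagation delay = d/s = 4.57 m / 210000000 m/s = 0.0217619 μs.
Total = 1.48 μs.

1.48 μs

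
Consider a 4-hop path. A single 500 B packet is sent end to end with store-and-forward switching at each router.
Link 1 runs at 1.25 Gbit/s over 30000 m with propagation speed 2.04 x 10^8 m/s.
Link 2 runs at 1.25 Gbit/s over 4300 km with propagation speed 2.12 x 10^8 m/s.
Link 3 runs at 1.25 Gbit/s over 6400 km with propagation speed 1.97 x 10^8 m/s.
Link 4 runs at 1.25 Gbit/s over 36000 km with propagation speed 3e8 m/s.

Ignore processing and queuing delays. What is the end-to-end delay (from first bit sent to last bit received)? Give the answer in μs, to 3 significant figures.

L = 500 × 8 = 4000 bits.
Transmission delay per hop = L/R = 4000/1250000000 = 3.2 μs; 4 hops → 12.8 μs.
Propagation delays (d/s per hop): 147.059, 20283, 32487.3, 120000 μs; sum = 172917 μs.
End-to-end = 173000 μs.

173000 μs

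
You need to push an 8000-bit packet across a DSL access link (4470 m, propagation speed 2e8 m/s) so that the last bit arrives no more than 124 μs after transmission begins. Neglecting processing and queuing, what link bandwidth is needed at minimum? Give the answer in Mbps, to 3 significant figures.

Propagation delay = 4470 / 200000000 = 22.35 μs.
Transmission budget = 124 − 22.35 = 101.65 μs.
R ≥ L / t_tx = 8000 bits / 0.00010165 s = 78.7 Mbps.

78.7 Mbps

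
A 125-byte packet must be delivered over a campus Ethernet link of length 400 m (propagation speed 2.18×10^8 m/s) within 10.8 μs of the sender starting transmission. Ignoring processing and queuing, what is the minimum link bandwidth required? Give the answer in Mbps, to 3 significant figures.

112 Mbps

L = 1000 bits.
Propagation delay = 400 / 2.18e+08 = 1.83486 μs.
Transmission budget = 10.8 − 1.83486 = 8.96514 μs.
R ≥ L / t_tx = 1000 bits / 8.96514e-06 s = 112 Mbps.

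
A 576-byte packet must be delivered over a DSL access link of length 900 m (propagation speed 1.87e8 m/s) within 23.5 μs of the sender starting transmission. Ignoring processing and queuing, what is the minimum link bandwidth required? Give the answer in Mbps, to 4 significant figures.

L = 4608 bits.
Propagation delay = 900 / 187000000 = 4.81283 μs.
Transmission budget = 23.5 − 4.81283 = 18.6872 μs.
R ≥ L / t_tx = 4608 bits / 1.86872e-05 s = 246.6 Mbps.

246.6 Mbps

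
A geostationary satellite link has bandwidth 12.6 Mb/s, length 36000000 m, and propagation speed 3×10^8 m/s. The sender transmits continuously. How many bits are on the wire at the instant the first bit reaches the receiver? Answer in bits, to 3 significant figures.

Propagation delay = 36000000 / 300000000 = 0.12 s.
BDP = R × t_prop = 12600000 × 0.12 = 1512000 bits.

1510000 bits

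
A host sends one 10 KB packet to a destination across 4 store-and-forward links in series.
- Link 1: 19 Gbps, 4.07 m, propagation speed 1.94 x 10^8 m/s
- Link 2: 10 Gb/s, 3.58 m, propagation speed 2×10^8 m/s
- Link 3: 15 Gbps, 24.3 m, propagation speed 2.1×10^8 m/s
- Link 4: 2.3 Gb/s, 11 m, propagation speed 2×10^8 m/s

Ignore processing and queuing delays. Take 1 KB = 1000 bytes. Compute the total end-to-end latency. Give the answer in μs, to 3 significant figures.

52.5 μs

L = 80000 bits.
Transmission delays (L/R per hop): 4.21053, 8, 5.33333, 34.7826 μs; sum = 52.3265 μs.
Propagation delays (d/s per hop): 0.0209794, 0.0179, 0.115714, 0.055 μs; sum = 0.209594 μs.
End-to-end = 52.5 μs.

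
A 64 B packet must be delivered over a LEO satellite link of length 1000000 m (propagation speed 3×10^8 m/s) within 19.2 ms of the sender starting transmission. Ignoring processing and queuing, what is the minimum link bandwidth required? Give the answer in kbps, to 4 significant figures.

32.27 kbps

L = 512 bits.
Propagation delay = 1000000 / 300000000 = 3.33333 ms.
Transmission budget = 19.2 − 3.33333 = 15.8667 ms.
R ≥ L / t_tx = 512 bits / 0.0158667 s = 32.27 kbps.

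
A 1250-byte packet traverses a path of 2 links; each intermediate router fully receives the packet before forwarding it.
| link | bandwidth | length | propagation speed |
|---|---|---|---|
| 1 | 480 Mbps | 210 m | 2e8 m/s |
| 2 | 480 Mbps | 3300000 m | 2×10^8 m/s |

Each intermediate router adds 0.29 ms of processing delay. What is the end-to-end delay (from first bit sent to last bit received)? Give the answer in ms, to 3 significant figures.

L = 1250 × 8 = 10000 bits.
Transmission delay per hop = L/R = 10000/480000000 = 0.0208333 ms; 2 hops → 0.0416667 ms.
Propagation delays (d/s per hop): 0.00105, 16.5 ms; sum = 16.5011 ms.
Processing at 1 router(s): 1 × 0.29 ms = 0.29 ms.
End-to-end = 16.8 ms.

16.8 ms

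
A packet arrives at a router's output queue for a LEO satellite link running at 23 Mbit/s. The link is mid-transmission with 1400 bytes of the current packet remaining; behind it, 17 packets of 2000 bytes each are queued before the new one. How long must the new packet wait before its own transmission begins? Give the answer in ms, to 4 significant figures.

12.31 ms

Each queued packet: L/R = 16000/23000000 = 0.695652 ms.
17 queued → 11.8261 ms.
Plus remaining 11200 bits of current packet: 0.486957 ms.
Queuing delay = 12.31 ms.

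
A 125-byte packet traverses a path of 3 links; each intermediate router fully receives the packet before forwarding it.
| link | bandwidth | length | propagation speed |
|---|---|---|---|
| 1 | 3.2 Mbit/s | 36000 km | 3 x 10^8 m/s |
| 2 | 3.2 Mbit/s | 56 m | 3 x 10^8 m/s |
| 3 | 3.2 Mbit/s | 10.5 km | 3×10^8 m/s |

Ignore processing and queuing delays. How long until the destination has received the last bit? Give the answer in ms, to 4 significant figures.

L = 125 × 8 = 1000 bits.
Transmission delay per hop = L/R = 1000/3200000 = 0.3125 ms; 3 hops → 0.9375 ms.
Propagation delays (d/s per hop): 120, 0.000186667, 0.035 ms; sum = 120.035 ms.
End-to-end = 121.0 ms.

121.0 ms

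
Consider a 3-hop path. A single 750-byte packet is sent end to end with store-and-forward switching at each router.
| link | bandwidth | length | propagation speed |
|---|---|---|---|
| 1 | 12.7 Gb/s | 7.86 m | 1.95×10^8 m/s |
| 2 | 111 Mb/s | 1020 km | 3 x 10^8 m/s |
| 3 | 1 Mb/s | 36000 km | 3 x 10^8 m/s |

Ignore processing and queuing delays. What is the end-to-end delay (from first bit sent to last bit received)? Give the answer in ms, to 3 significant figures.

129 ms

L = 750 × 8 = 6000 bits.
Transmission delays (L/R per hop): 0.000472441, 0.0540541, 6 ms; sum = 6.05453 ms.
Propagation delays (d/s per hop): 4.03077e-05, 3.4, 120 ms; sum = 123.4 ms.
End-to-end = 129 ms.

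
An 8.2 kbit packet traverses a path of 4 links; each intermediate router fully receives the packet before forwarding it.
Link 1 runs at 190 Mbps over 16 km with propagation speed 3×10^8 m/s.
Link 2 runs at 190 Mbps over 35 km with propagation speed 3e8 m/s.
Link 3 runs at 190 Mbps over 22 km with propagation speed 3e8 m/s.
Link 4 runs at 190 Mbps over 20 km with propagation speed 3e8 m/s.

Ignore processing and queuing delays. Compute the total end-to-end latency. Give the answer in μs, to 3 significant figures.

483 μs

L = 8200 bits.
Transmission delay per hop = L/R = 8200/190000000 = 43.1579 μs; 4 hops → 172.632 μs.
Propagation delays (d/s per hop): 53.3333, 116.667, 73.3333, 66.6667 μs; sum = 310 μs.
End-to-end = 483 μs.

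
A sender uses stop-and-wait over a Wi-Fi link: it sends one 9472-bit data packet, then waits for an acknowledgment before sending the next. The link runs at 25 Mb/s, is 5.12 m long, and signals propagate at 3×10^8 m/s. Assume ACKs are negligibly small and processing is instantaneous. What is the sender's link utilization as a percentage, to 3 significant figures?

100 %

t_tx = L/R = 9472/25000000 = 0.00037888 s.
t_prop = 5.12/300000000 = 1.70667e-08 s; RTT = 3.41333e-08 s.
Cycle = t_tx + RTT = 0.000378914 s.
Utilization = t_tx / cycle = 0.00037888/0.000378914 = 100 %.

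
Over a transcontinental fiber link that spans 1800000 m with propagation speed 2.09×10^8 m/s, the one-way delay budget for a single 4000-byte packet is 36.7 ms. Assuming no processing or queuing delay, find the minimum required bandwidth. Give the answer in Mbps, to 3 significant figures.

L = 32000 bits.
Propagation delay = 1800000 / 209000000 = 8.61244 ms.
Transmission budget = 36.7 − 8.61244 = 28.0876 ms.
R ≥ L / t_tx = 32000 bits / 0.0280876 s = 1.14 Mbps.

1.14 Mbps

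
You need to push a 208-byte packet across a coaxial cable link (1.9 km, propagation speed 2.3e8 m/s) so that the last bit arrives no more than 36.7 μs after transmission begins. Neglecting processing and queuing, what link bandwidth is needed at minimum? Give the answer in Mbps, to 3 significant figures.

58.5 Mbps

L = 1664 bits.
Propagation delay = 1900 / 2.3e+08 = 8.26087 μs.
Transmission budget = 36.7 − 8.26087 = 28.4391 μs.
R ≥ L / t_tx = 1664 bits / 2.84391e-05 s = 58.5 Mbps.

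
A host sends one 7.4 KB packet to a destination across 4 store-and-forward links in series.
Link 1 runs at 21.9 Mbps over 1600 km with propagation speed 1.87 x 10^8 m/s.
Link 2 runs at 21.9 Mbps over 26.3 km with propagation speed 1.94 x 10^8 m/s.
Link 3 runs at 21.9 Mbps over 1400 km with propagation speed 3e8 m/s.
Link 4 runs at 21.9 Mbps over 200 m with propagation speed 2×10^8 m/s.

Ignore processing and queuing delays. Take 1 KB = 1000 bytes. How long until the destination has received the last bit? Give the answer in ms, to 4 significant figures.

L = 59200 bits.
Transmission delay per hop = L/R = 59200/21900000 = 2.7032 ms; 4 hops → 10.8128 ms.
Propagation delays (d/s per hop): 8.55615, 0.135567, 4.66667, 0.001 ms; sum = 13.3594 ms.
End-to-end = 24.17 ms.

24.17 ms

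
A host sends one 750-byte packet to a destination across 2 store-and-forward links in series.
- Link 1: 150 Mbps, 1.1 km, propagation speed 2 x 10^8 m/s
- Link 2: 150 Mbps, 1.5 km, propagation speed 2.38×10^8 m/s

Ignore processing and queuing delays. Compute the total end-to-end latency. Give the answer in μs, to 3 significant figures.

L = 750 × 8 = 6000 bits.
Transmission delay per hop = L/R = 6000/150000000 = 40 μs; 2 hops → 80 μs.
Propagation delays (d/s per hop): 5.5, 6.30252 μs; sum = 11.8025 μs.
End-to-end = 91.8 μs.

91.8 μs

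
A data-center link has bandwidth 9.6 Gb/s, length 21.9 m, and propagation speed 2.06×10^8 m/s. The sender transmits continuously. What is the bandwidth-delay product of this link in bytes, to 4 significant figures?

Propagation delay = 21.9 / 206000000 = 1.06311e-07 s.
BDP = R × t_prop = 9600000000 × 1.06311e-07 = 1020.58 bits.
In bytes: 1020.58/8 = 127.6 bytes.

127.6 bytes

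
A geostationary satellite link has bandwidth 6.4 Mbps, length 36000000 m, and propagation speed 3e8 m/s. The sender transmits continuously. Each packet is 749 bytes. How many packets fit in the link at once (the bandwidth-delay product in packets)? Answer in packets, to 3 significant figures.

Propagation delay = 36000000 / 300000000 = 0.12 s.
BDP = R × t_prop = 6400000 × 0.12 = 768000 bits.
In packets of 5992 bits: 128 packets.

128 packets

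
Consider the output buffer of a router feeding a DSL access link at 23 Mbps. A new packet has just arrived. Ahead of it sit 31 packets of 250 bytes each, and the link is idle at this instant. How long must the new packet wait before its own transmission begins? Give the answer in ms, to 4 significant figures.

2.696 ms

Each queued packet: L/R = 2000/23000000 = 0.0869565 ms.
31 queued → 2.69565 ms.
Queuing delay = 2.696 ms.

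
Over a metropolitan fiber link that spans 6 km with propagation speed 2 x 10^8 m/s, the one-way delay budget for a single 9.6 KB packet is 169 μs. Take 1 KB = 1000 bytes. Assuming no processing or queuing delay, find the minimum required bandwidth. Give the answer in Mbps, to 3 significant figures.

L = 76800 bits.
Propagation delay = 6000 / 200000000 = 30 μs.
Transmission budget = 169 − 30 = 139 μs.
R ≥ L / t_tx = 76800 bits / 0.000139 s = 553 Mbps.

553 Mbps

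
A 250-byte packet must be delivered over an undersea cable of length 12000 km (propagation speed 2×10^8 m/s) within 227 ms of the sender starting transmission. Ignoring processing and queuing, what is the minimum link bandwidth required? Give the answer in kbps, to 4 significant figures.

L = 2000 bits.
Propagation delay = 12000000 / 200000000 = 60 ms.
Transmission budget = 227 − 60 = 167 ms.
R ≥ L / t_tx = 2000 bits / 0.167 s = 11.98 kbps.

11.98 kbps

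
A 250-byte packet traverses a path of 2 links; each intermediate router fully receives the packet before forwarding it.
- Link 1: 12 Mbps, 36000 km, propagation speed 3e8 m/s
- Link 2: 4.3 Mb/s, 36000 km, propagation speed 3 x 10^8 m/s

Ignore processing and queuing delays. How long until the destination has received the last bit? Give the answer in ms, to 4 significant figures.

240.6 ms

L = 250 × 8 = 2000 bits.
Transmission delays (L/R per hop): 0.166667, 0.465116 ms; sum = 0.631783 ms.
Propagation delays (d/s per hop): 120, 120 ms; sum = 240 ms.
End-to-end = 240.6 ms.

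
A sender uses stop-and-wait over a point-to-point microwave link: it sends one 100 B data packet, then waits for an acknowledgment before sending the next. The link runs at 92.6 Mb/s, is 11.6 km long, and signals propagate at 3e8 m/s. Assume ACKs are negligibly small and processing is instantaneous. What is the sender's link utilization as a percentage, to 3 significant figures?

t_tx = L/R = 800/92600000 = 8.63931e-06 s.
t_prop = 11600/300000000 = 3.86667e-05 s; RTT = 7.73333e-05 s.
Cycle = t_tx + RTT = 8.59726e-05 s.
Utilization = t_tx / cycle = 8.63931e-06/8.59726e-05 = 10.0 %.

10.0 %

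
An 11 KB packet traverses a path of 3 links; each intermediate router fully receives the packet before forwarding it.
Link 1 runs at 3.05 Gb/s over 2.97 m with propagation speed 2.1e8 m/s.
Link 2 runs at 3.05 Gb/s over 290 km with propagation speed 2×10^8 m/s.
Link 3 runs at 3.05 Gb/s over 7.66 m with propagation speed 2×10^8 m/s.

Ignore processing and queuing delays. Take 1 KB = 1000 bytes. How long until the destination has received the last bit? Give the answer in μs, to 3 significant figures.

L = 88000 bits.
Transmission delay per hop = L/R = 88000/3050000000 = 28.8525 μs; 3 hops → 86.5574 μs.
Propagation delays (d/s per hop): 0.0141429, 1450, 0.0383 μs; sum = 1450.05 μs.
End-to-end = 1540 μs.

1540 μs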